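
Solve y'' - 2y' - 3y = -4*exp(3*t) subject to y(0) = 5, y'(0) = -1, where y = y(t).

Characteristic equation r² - 2r - 3 = 0 factors as (r + 1)(r - 3) = 0, so r = -1, 3.
Hence y_h = C1*exp(-t) + C2*exp(3*t).
Since exp(3*t) solves the homogeneous equation (r = 3 is a root of multiplicity 1), multiply the trial by t. Try y_p = A*t*exp(3*t). Substituting into the equation and dividing by exp(3*t) gives A = -1, so y_p = -t*exp(3*t).
General solution: y = C1*exp(-t) + C2*exp(3*t) - t*exp(3*t).
Apply the initial conditions: y(0) = C1 + C2 = 5 and y'(0) = -1 - C1 + 3*C2 = -1. Solving gives C1 = 15/4, C2 = 5/4.

y = 5*exp(3*t)/4 + 15*exp(-t)/4 - t*exp(3*t)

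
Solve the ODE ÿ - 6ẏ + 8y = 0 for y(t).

Characteristic equation r² - 6r + 8 = 0 factors as (r - 2)(r - 4) = 0, so r = 2, 4.
Hence y_h = C1*exp(2*t) + C2*exp(4*t).

y = C1*exp(2*t) + C2*exp(4*t)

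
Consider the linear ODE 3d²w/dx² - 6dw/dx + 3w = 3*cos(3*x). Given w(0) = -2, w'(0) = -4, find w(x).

w = -48*exp(x)/25 - 3*sin(3*x)/50 - 2*cos(3*x)/25 - 19*x*exp(x)/10

Divide through by 3: w'' - 2w' + w = cos(3*x).
Characteristic equation r² - 2r + 1 = 0 has discriminant (-2)² - 4·(1) = 0, so r = 1 is a repeated root.
Hence w_h = (C1 + C2*x)*exp(x).
Try w_p = A*cos(3*x) + B*sin(3*x). Substituting and equating the coefficients of cos(3x) and sin(3x) gives A = -2/25, B = -3/50, so w_p = -3*sin(3*x)/50 - 2*cos(3*x)/25.
General solution: w = -3*sin(3*x)/50 - 2*cos(3*x)/25 + C1*exp(x) + C2*x*exp(x).
Apply the initial conditions: w(0) = -2/25 + C1 = -2 and w'(0) = -9/50 + C1 + C2 = -4. Solving gives C1 = -48/25, C2 = -19/10.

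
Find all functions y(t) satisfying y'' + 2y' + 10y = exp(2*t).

Characteristic equation r² + 2r + 10 = 0 has discriminant (2)² - 4·(10) = -36 < 0, so r = -1 ± 3i.
Hence y_h = C1*cos(3*t)*exp(-t) + C2*exp(-t)*sin(3*t).
Try y_p = A*exp(2*t). Substituting into the equation and dividing by exp(2*t) gives A = 1/18, so y_p = exp(2*t)/18.

y = exp(2*t)/18 + C1*cos(3*t)*exp(-t) + C2*exp(-t)*sin(3*t)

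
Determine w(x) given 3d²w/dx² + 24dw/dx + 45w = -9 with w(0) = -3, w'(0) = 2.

w = -1/5 - 6*exp(-3*x) + 16*exp(-5*x)/5

Divide through by 3: w'' + 8w' + 15w = -3.
Characteristic equation r² + 8r + 15 = 0 factors as (r + 3)(r + 5) = 0, so r = -3, -5.
Hence w_h = C1*exp(-3*x) + C2*exp(-5*x).
For the particular solution try w_p = A0. Substituting and matching coefficients of each power of x gives A0 = -1/5, so w_p = -1/5.
General solution: w = -1/5 + C1*exp(-3*x) + C2*exp(-5*x).
Apply the initial conditions: w(0) = -1/5 + C1 + C2 = -3 and w'(0) = -5*C2 - 3*C1 = 2. Solving gives C1 = -6, C2 = 16/5.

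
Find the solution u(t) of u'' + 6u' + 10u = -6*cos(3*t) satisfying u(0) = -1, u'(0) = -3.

u = -108*sin(3*t)/325 - 6*cos(3*t)/325 - 1608*exp(-3*t)*sin(t)/325 - 319*cos(t)*exp(-3*t)/325

Characteristic equation r² + 6r + 10 = 0 has discriminant (6)² - 4·(10) = -4 < 0, so r = -3 ± i.
Hence u_h = C1*cos(t)*exp(-3*t) + C2*exp(-3*t)*sin(t).
Try u_p = A*cos(3*t) + B*sin(3*t). Substituting and equating the coefficients of cos(3t) and sin(3t) gives A = -6/325, B = -108/325, so u_p = -108*sin(3*t)/325 - 6*cos(3*t)/325.
General solution: u = -108*sin(3*t)/325 - 6*cos(3*t)/325 + C1*cos(t)*exp(-3*t) + C2*exp(-3*t)*sin(t).
Apply the initial conditions: u(0) = -6/325 + C1 = -1 and u'(0) = -324/325 + C2 - 3*C1 = -3. Solving gives C1 = -319/325, C2 = -1608/325.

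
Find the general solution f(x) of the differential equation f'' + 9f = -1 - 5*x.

Characteristic equation r² + 9 = 0 has discriminant (0)² - 4·(9) = -36 < 0, so r = ± 3i.
Hence f_h = C1*cos(3*x) + C2*sin(3*x).
For the particular solution try f_p = A0 + A1*x. Substituting and matching coefficients of each power of x gives A0 = -1/9, A1 = -5/9, so f_p = -1/9 - 5*x/9.

f = -1/9 - 5*x/9 + C1*cos(3*x) + C2*sin(3*x)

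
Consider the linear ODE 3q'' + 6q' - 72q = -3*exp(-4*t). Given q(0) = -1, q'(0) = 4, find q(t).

q = -17*exp(-6*t)/20 - 17*exp(4*t)/80 + exp(-4*t)/16

Divide through by 3: q'' + 2q' - 24q = -exp(-4*t).
Characteristic equation r² + 2r - 24 = 0 factors as (r + 6)(r - 4) = 0, so r = -6, 4.
Hence q_h = C1*exp(-6*t) + C2*exp(4*t).
Try q_p = A*exp(-4*t). Substituting into the equation and dividing by exp(-4*t) gives A = 1/16, so q_p = exp(-4*t)/16.
General solution: q = exp(-4*t)/16 + C1*exp(-6*t) + C2*exp(4*t).
Apply the initial conditions: q(0) = 1/16 + C1 + C2 = -1 and q'(0) = -1/4 - 6*C1 + 4*C2 = 4. Solving gives C1 = -17/20, C2 = -17/80.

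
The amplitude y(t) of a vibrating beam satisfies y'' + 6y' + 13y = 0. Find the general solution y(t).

y = C1*cos(2*t)*exp(-3*t) + C2*exp(-3*t)*sin(2*t)

Characteristic equation r² + 6r + 13 = 0 has discriminant (6)² - 4·(13) = -16 < 0, so r = -3 ± 2i.
Hence y_h = C1*cos(2*t)*exp(-3*t) + C2*exp(-3*t)*sin(2*t).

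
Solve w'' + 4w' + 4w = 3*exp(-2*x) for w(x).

w = C1*exp(-2*x) + 3*x**2*exp(-2*x)/2 + C2*x*exp(-2*x)

Characteristic equation r² + 4r + 4 = 0 has discriminant (4)² - 4·(4) = 0, so r = -2 is a repeated root.
Hence w_h = (C1 + C2*x)*exp(-2*x).
Since exp(-2*x) solves the homogeneous equation (r = -2 is a root of multiplicity 2), multiply the trial by x^2. Try w_p = A*x^2*exp(-2*x). Substituting into the equation and dividing by exp(-2*x) gives A = 3/2, so w_p = 3*x^2*exp(-2*x)/2.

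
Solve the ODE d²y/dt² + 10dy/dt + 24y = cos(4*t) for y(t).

Characteristic equation r² + 10r + 24 = 0 factors as (r + 4)(r + 6) = 0, so r = -4, -6.
Hence y_h = C1*exp(-4*t) + C2*exp(-6*t).
Try y_p = A*cos(4*t) + B*sin(4*t). Substituting and equating the coefficients of cos(4t) and sin(4t) gives A = 1/208, B = 5/208, so y_p = cos(4*t)/208 + 5*sin(4*t)/208.

y = cos(4*t)/208 + 5*sin(4*t)/208 + C1*exp(-4*t) + C2*exp(-6*t)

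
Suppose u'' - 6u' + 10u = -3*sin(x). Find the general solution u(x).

Characteristic equation r² - 6r + 10 = 0 has discriminant (-6)² - 4·(10) = -4 < 0, so r = 3 ± i.
Hence u_h = C1*cos(x)*exp(3*x) + C2*exp(3*x)*sin(x).
Try u_p = A*cos(x) + B*sin(x). Substituting and equating the coefficients of cos(x) and sin(x) gives A = -2/13, B = -3/13, so u_p = -3*sin(x)/13 - 2*cos(x)/13.

u = -3*sin(x)/13 - 2*cos(x)/13 + C1*cos(x)*exp(3*x) + C2*exp(3*x)*sin(x)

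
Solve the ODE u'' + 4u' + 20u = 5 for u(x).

u = 1/4 + C1*cos(4*x)*exp(-2*x) + C2*exp(-2*x)*sin(4*x)

Characteristic equation r² + 4r + 20 = 0 has discriminant (4)² - 4·(20) = -64 < 0, so r = -2 ± 4i.
Hence u_h = C1*cos(4*x)*exp(-2*x) + C2*exp(-2*x)*sin(4*x).
For the particular solution try u_p = A0. Substituting and matching coefficients of each power of x gives A0 = 1/4, so u_p = 1/4.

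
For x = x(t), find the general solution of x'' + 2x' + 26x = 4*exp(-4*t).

x = 2*exp(-4*t)/17 + C1*cos(5*t)*exp(-t) + C2*exp(-t)*sin(5*t)

Characteristic equation r² + 2r + 26 = 0 has discriminant (2)² - 4·(26) = -100 < 0, so r = -1 ± 5i.
Hence x_h = C1*cos(5*t)*exp(-t) + C2*exp(-t)*sin(5*t).
Try x_p = A*exp(-4*t). Substituting into the equation and dividing by exp(-4*t) gives A = 2/17, so x_p = 2*exp(-4*t)/17.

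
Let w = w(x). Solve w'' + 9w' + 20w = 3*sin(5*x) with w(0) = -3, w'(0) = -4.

w = -764*exp(-4*x)/41 - 27*cos(5*x)/410 - 3*sin(5*x)/410 + 157*exp(-5*x)/10

Characteristic equation r² + 9r + 20 = 0 factors as (r + 4)(r + 5) = 0, so r = -4, -5.
Hence w_h = C1*exp(-4*x) + C2*exp(-5*x).
Try w_p = A*cos(5*x) + B*sin(5*x). Substituting and equating the coefficients of cos(5x) and sin(5x) gives A = -27/410, B = -3/410, so w_p = -27*cos(5*x)/410 - 3*sin(5*x)/410.
General solution: w = -27*cos(5*x)/410 - 3*sin(5*x)/410 + C1*exp(-4*x) + C2*exp(-5*x).
Apply the initial conditions: w(0) = -27/410 + C1 + C2 = -3 and w'(0) = -3/82 - 5*C2 - 4*C1 = -4. Solving gives C1 = -764/41, C2 = 157/10.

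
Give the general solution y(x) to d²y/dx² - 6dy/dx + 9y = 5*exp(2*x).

y = 5*exp(2*x) + C1*exp(3*x) + C2*x*exp(3*x)

Characteristic equation r² - 6r + 9 = 0 has discriminant (-6)² - 4·(9) = 0, so r = 3 is a repeated root.
Hence y_h = (C1 + C2*x)*exp(3*x).
Try y_p = A*exp(2*x). Substituting into the equation and dividing by exp(2*x) gives A = 5, so y_p = 5*exp(2*x).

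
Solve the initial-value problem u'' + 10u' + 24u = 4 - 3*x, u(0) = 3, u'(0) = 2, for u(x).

u = 7/32 - 53*exp(-6*x)/8 - x/8 + 301*exp(-4*x)/32

Characteristic equation r² + 10r + 24 = 0 factors as (r + 4)(r + 6) = 0, so r = -4, -6.
Hence u_h = C1*exp(-4*x) + C2*exp(-6*x).
For the particular solution try u_p = A0 + A1*x. Substituting and matching coefficients of each power of x gives A0 = 7/32, A1 = -1/8, so u_p = 7/32 - x/8.
General solution: u = 7/32 - x/8 + C1*exp(-4*x) + C2*exp(-6*x).
Apply the initial conditions: u(0) = 7/32 + C1 + C2 = 3 and u'(0) = -1/8 - 6*C2 - 4*C1 = 2. Solving gives C1 = 301/32, C2 = -53/8.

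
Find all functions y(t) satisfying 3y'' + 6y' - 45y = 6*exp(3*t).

y = C1*exp(3*t) + C2*exp(-5*t) + t*exp(3*t)/4

Divide through by 3: y'' + 2y' - 15y = 2*exp(3*t).
Characteristic equation r² + 2r - 15 = 0 factors as (r - 3)(r + 5) = 0, so r = 3, -5.
Hence y_h = C1*exp(3*t) + C2*exp(-5*t).
Since exp(3*t) solves the homogeneous equation (r = 3 is a root of multiplicity 1), multiply the trial by t. Try y_p = A*t*exp(3*t). Substituting into the equation and dividing by exp(3*t) gives A = 1/4, so y_p = t*exp(3*t)/4.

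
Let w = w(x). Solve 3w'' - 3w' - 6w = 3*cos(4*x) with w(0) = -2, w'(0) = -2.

w = -13*exp(2*x)/10 - 11*exp(-x)/17 - 9*cos(4*x)/170 - sin(4*x)/85

Divide through by 3: w'' - w' - 2w = cos(4*x).
Characteristic equation r² - r - 2 = 0 factors as (r + 1)(r - 2) = 0, so r = -1, 2.
Hence w_h = C1*exp(-x) + C2*exp(2*x).
Try w_p = A*cos(4*x) + B*sin(4*x). Substituting and equating the coefficients of cos(4x) and sin(4x) gives A = -9/170, B = -1/85, so w_p = -9*cos(4*x)/170 - sin(4*x)/85.
General solution: w = -9*cos(4*x)/170 - sin(4*x)/85 + C1*exp(-x) + C2*exp(2*x).
Apply the initial conditions: w(0) = -9/170 + C1 + C2 = -2 and w'(0) = -4/85 - C1 + 2*C2 = -2. Solving gives C1 = -11/17, C2 = -13/10.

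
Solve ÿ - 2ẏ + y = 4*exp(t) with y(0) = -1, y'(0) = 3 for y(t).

Characteristic equation r² - 2r + 1 = 0 has discriminant (-2)² - 4·(1) = 0, so r = 1 is a repeated root.
Hence y_h = (C1 + C2*t)*exp(t).
Since exp(t) solves the homogeneous equation (r = 1 is a root of multiplicity 2), multiply the trial by t^2. Try y_p = A*t^2*exp(t). Substituting into the equation and dividing by exp(t) gives A = 2, so y_p = 2*t^2*exp(t).
General solution: y = C1*exp(t) + 2*t^2*exp(t) + C2*t*exp(t).
Apply the initial conditions: y(0) = C1 = -1 and y'(0) = C1 + C2 = 3. Solving gives C1 = -1, C2 = 4.

y = -exp(t) + 2*t**2*exp(t) + 4*t*exp(t)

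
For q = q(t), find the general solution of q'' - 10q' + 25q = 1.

q = 1/25 + C1*exp(5*t) + C2*t*exp(5*t)

Characteristic equation r² - 10r + 25 = 0 has discriminant (-10)² - 4·(25) = 0, so r = 5 is a repeated root.
Hence q_h = (C1 + C2*t)*exp(5*t).
For the particular solution try q_p = A0. Substituting and matching coefficients of each power of t gives A0 = 1/25, so q_p = 1/25.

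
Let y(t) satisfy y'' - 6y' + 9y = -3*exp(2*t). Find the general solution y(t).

y = -3*exp(2*t) + C1*exp(3*t) + C2*t*exp(3*t)

Characteristic equation r² - 6r + 9 = 0 has discriminant (-6)² - 4·(9) = 0, so r = 3 is a repeated root.
Hence y_h = (C1 + C2*t)*exp(3*t).
Try y_p = A*exp(2*t). Substituting into the equation and dividing by exp(2*t) gives A = -3, so y_p = -3*exp(2*t).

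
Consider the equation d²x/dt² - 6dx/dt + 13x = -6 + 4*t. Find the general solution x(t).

x = -54/169 + 4*t/13 + C1*cos(2*t)*exp(3*t) + C2*exp(3*t)*sin(2*t)

Characteristic equation r² - 6r + 13 = 0 has discriminant (-6)² - 4·(13) = -16 < 0, so r = 3 ± 2i.
Hence x_h = C1*cos(2*t)*exp(3*t) + C2*exp(3*t)*sin(2*t).
For the particular solution try x_p = A0 + A1*t. Substituting and matching coefficients of each power of t gives A0 = -54/169, A1 = 4/13, so x_p = -54/169 + 4*t/13.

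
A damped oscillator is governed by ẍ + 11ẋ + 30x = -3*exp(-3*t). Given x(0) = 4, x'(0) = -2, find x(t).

x = -19*exp(-6*t) - exp(-3*t)/2 + 47*exp(-5*t)/2

Characteristic equation r² + 11r + 30 = 0 factors as (r + 6)(r + 5) = 0, so r = -6, -5.
Hence x_h = C1*exp(-6*t) + C2*exp(-5*t).
Try x_p = A*exp(-3*t). Substituting into the equation and dividing by exp(-3*t) gives A = -1/2, so x_p = -exp(-3*t)/2.
General solution: x = -exp(-3*t)/2 + C1*exp(-6*t) + C2*exp(-5*t).
Apply the initial conditions: x(0) = -1/2 + C1 + C2 = 4 and x'(0) = 3/2 - 6*C1 - 5*C2 = -2. Solving gives C1 = -19, C2 = 47/2.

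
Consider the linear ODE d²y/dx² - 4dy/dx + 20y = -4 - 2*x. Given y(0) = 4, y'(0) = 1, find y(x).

y = -11/50 - x/10 - 367*exp(2*x)*sin(4*x)/200 + 211*cos(4*x)*exp(2*x)/50

Characteristic equation r² - 4r + 20 = 0 has discriminant (-4)² - 4·(20) = -64 < 0, so r = 2 ± 4i.
Hence y_h = C1*cos(4*x)*exp(2*x) + C2*exp(2*x)*sin(4*x).
For the particular solution try y_p = A0 + A1*x. Substituting and matching coefficients of each power of x gives A0 = -11/50, A1 = -1/10, so y_p = -11/50 - x/10.
General solution: y = -11/50 - x/10 + C1*cos(4*x)*exp(2*x) + C2*exp(2*x)*sin(4*x).
Apply the initial conditions: y(0) = -11/50 + C1 = 4 and y'(0) = -1/10 + 2*C1 + 4*C2 = 1. Solving gives C1 = 211/50, C2 = -367/200.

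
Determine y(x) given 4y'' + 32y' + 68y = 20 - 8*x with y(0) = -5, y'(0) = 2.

Divide through by 4: y'' + 8y' + 17y = 5 - 2*x.
Characteristic equation r² + 8r + 17 = 0 has discriminant (8)² - 4·(17) = -4 < 0, so r = -4 ± i.
Hence y_h = C1*cos(x)*exp(-4*x) + C2*exp(-4*x)*sin(x).
For the particular solution try y_p = A0 + A1*x. Substituting and matching coefficients of each power of x gives A0 = 101/289, A1 = -2/17, so y_p = 101/289 - 2*x/17.
General solution: y = 101/289 - 2*x/17 + C1*cos(x)*exp(-4*x) + C2*exp(-4*x)*sin(x).
Apply the initial conditions: y(0) = 101/289 + C1 = -5 and y'(0) = -2/17 + C2 - 4*C1 = 2. Solving gives C1 = -1546/289, C2 = -5572/289.

y = 101/289 - 2*x/17 - 5572*exp(-4*x)*sin(x)/289 - 1546*cos(x)*exp(-4*x)/289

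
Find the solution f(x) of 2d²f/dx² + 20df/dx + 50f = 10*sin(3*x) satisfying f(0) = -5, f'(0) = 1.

Divide through by 2: f'' + 10f' + 25f = 5*sin(3*x).
Characteristic equation r² + 10r + 25 = 0 has discriminant (10)² - 4·(25) = 0, so r = -5 is a repeated root.
Hence f_h = (C1 + C2*x)*exp(-5*x).
Try f_p = A*cos(3*x) + B*sin(3*x). Substituting and equating the coefficients of cos(3x) and sin(3x) gives A = -75/578, B = 20/289, so f_p = -75*cos(3*x)/578 + 20*sin(3*x)/289.
General solution: f = -75*cos(3*x)/578 + 20*sin(3*x)/289 + C1*exp(-5*x) + C2*x*exp(-5*x).
Apply the initial conditions: f(0) = -75/578 + C1 = -5 and f'(0) = 60/289 + C2 - 5*C1 = 1. Solving gives C1 = -2815/578, C2 = -801/34.

f = -2815*exp(-5*x)/578 - 75*cos(3*x)/578 + 20*sin(3*x)/289 - 801*x*exp(-5*x)/34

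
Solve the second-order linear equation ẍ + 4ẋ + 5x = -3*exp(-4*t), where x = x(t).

Characteristic equation r² + 4r + 5 = 0 has discriminant (4)² - 4·(5) = -4 < 0, so r = -2 ± i.
Hence x_h = C1*cos(t)*exp(-2*t) + C2*exp(-2*t)*sin(t).
Try x_p = A*exp(-4*t). Substituting into the equation and dividing by exp(-4*t) gives A = -3/5, so x_p = -3*exp(-4*t)/5.

x = -3*exp(-4*t)/5 + C1*cos(t)*exp(-2*t) + C2*exp(-2*t)*sin(t)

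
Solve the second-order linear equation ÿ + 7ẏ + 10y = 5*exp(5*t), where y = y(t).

Characteristic equation r² + 7r + 10 = 0 factors as (r + 5)(r + 2) = 0, so r = -5, -2.
Hence y_h = C1*exp(-5*t) + C2*exp(-2*t).
Try y_p = A*exp(5*t). Substituting into the equation and dividing by exp(5*t) gives A = 1/14, so y_p = exp(5*t)/14.

y = exp(5*t)/14 + C1*exp(-5*t) + C2*exp(-2*t)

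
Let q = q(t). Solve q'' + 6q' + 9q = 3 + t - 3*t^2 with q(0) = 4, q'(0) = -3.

q = 1/27 - t**2/3 + 5*t/9 + 107*exp(-3*t)/27 + 25*t*exp(-3*t)/3

Characteristic equation r² + 6r + 9 = 0 has discriminant (6)² - 4·(9) = 0, so r = -3 is a repeated root.
Hence q_h = (C1 + C2*t)*exp(-3*t).
For the particular solution try q_p = A0 + A1*t + A2*t^2. Substituting and matching coefficients of each power of t gives A0 = 1/27, A1 = 5/9, A2 = -1/3, so q_p = 1/27 - t^2/3 + 5*t/9.
General solution: q = 1/27 - t^2/3 + 5*t/9 + C1*exp(-3*t) + C2*t*exp(-3*t).
Apply the initial conditions: q(0) = 1/27 + C1 = 4 and q'(0) = 5/9 + C2 - 3*C1 = -3. Solving gives C1 = 107/27, C2 = 25/3.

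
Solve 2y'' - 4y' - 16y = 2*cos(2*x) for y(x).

y = -3*cos(2*x)/40 - sin(2*x)/40 + C1*exp(4*x) + C2*exp(-2*x)

Divide through by 2: y'' - 2y' - 8y = cos(2*x).
Characteristic equation r² - 2r - 8 = 0 factors as (r - 4)(r + 2) = 0, so r = 4, -2.
Hence y_h = C1*exp(4*x) + C2*exp(-2*x).
Try y_p = A*cos(2*x) + B*sin(2*x). Substituting and equating the coefficients of cos(2x) and sin(2x) gives A = -3/40, B = -1/40, so y_p = -3*cos(2*x)/40 - sin(2*x)/40.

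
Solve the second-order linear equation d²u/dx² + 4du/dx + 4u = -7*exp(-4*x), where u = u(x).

Characteristic equation r² + 4r + 4 = 0 has discriminant (4)² - 4·(4) = 0, so r = -2 is a repeated root.
Hence u_h = (C1 + C2*x)*exp(-2*x).
Try u_p = A*exp(-4*x). Substituting into the equation and dividing by exp(-4*x) gives A = -7/4, so u_p = -7*exp(-4*x)/4.

u = -7*exp(-4*x)/4 + C1*exp(-2*x) + C2*x*exp(-2*x)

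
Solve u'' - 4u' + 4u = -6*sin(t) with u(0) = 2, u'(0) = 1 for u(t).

Characteristic equation r² - 4r + 4 = 0 has discriminant (-4)² - 4·(4) = 0, so r = 2 is a repeated root.
Hence u_h = (C1 + C2*t)*exp(2*t).
Try u_p = A*cos(t) + B*sin(t). Substituting and equating the coefficients of cos(t) and sin(t) gives A = -24/25, B = -18/25, so u_p = -24*cos(t)/25 - 18*sin(t)/25.
General solution: u = -24*cos(t)/25 - 18*sin(t)/25 + C1*exp(2*t) + C2*t*exp(2*t).
Apply the initial conditions: u(0) = -24/25 + C1 = 2 and u'(0) = -18/25 + C2 + 2*C1 = 1. Solving gives C1 = 74/25, C2 = -21/5.

u = -24*cos(t)/25 - 18*sin(t)/25 + 74*exp(2*t)/25 - 21*t*exp(2*t)/5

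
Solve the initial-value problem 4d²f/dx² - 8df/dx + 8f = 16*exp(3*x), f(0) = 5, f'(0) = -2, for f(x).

f = 4*exp(3*x)/5 - 43*exp(x)*sin(x)/5 + 21*cos(x)*exp(x)/5

Divide through by 4: f'' - 2f' + 2f = 4*exp(3*x).
Characteristic equation r² - 2r + 2 = 0 has discriminant (-2)² - 4·(2) = -4 < 0, so r = 1 ± i.
Hence f_h = C1*cos(x)*exp(x) + C2*exp(x)*sin(x).
Try f_p = A*exp(3*x). Substituting into the equation and dividing by exp(3*x) gives A = 4/5, so f_p = 4*exp(3*x)/5.
General solution: f = 4*exp(3*x)/5 + C1*cos(x)*exp(x) + C2*exp(x)*sin(x).
Apply the initial conditions: f(0) = 4/5 + C1 = 5 and f'(0) = 12/5 + C1 + C2 = -2. Solving gives C1 = 21/5, C2 = -43/5.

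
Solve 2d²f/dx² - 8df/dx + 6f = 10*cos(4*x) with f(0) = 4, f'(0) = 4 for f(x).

Divide through by 2: f'' - 4f' + 3f = 5*cos(4*x).
Characteristic equation r² - 4r + 3 = 0 factors as (r - 1)(r - 3) = 0, so r = 1, 3.
Hence f_h = C1*exp(x) + C2*exp(3*x).
Try f_p = A*cos(4*x) + B*sin(4*x). Substituting and equating the coefficients of cos(4x) and sin(4x) gives A = -13/85, B = -16/85, so f_p = -16*sin(4*x)/85 - 13*cos(4*x)/85.
General solution: f = -16*sin(4*x)/85 - 13*cos(4*x)/85 + C1*exp(x) + C2*exp(3*x).
Apply the initial conditions: f(0) = -13/85 + C1 + C2 = 4 and f'(0) = -64/85 + C1 + 3*C2 = 4. Solving gives C1 = 131/34, C2 = 3/10.

f = -16*sin(4*x)/85 - 13*cos(4*x)/85 + 3*exp(3*x)/10 + 131*exp(x)/34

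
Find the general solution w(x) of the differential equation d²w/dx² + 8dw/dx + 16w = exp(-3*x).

w = C1*exp(-4*x) + C2*x*exp(-4*x) + exp(-3*x)

Characteristic equation r² + 8r + 16 = 0 has discriminant (8)² - 4·(16) = 0, so r = -4 is a repeated root.
Hence w_h = (C1 + C2*x)*exp(-4*x).
Try w_p = A*exp(-3*x). Substituting into the equation and dividing by exp(-3*x) gives A = 1, so w_p = exp(-3*x).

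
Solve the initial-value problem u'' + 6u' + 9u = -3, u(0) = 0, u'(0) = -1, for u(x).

u = -1/3 + exp(-3*x)/3

Characteristic equation r² + 6r + 9 = 0 has discriminant (6)² - 4·(9) = 0, so r = -3 is a repeated root.
Hence u_h = (C1 + C2*x)*exp(-3*x).
For the particular solution try u_p = A0. Substituting and matching coefficients of each power of x gives A0 = -1/3, so u_p = -1/3.
General solution: u = -1/3 + C1*exp(-3*x) + C2*x*exp(-3*x).
Apply the initial conditions: u(0) = -1/3 + C1 = 0 and u'(0) = C2 - 3*C1 = -1. Solving gives C1 = 1/3, C2 = 0.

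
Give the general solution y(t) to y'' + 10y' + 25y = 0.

y = C1*exp(-5*t) + C2*t*exp(-5*t)

Characteristic equation r² + 10r + 25 = 0 has discriminant (10)² - 4·(25) = 0, so r = -5 is a repeated root.
Hence y_h = (C1 + C2*t)*exp(-5*t).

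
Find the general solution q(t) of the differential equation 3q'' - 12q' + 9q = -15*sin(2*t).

Divide through by 3: q'' - 4q' + 3q = -5*sin(2*t).
Characteristic equation r² - 4r + 3 = 0 factors as (r - 3)(r - 1) = 0, so r = 3, 1.
Hence q_h = C1*exp(3*t) + C2*exp(t).
Try q_p = A*cos(2*t) + B*sin(2*t). Substituting and equating the coefficients of cos(2t) and sin(2t) gives A = -8/13, B = 1/13, so q_p = -8*cos(2*t)/13 + sin(2*t)/13.

q = -8*cos(2*t)/13 + sin(2*t)/13 + C1*exp(3*t) + C2*exp(t)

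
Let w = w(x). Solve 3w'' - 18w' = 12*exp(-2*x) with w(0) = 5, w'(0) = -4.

Divide through by 3: w'' - 6w' = 4*exp(-2*x).
Characteristic equation r² - 6r = 0 factors as (r - 6)r = 0, so r = 6, 0.
Hence w_h = C1*exp(6*x) + C2.
Try w_p = A*exp(-2*x). Substituting into the equation and dividing by exp(-2*x) gives A = 1/4, so w_p = exp(-2*x)/4.
General solution: w = C2 + exp(-2*x)/4 + C1*exp(6*x).
Apply the initial conditions: w(0) = 1/4 + C1 + C2 = 5 and w'(0) = -1/2 + 6*C1 = -4. Solving gives C1 = -7/12, C2 = 16/3.

w = 16/3 - 7*exp(6*x)/12 + exp(-2*x)/4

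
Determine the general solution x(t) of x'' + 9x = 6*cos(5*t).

x = -3*cos(5*t)/8 + C1*cos(3*t) + C2*sin(3*t)

Characteristic equation r² + 9 = 0 has discriminant (0)² - 4·(9) = -36 < 0, so r = ± 3i.
Hence x_h = C1*cos(3*t) + C2*sin(3*t).
Try x_p = A*cos(5*t) + B*sin(5*t). Substituting and equating the coefficients of cos(5t) and sin(5t) gives A = -3/8, B = 0, so x_p = -3*cos(5*t)/8.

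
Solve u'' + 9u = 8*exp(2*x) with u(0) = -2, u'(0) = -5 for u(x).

u = -34*cos(3*x)/13 - 27*sin(3*x)/13 + 8*exp(2*x)/13

Characteristic equation r² + 9 = 0 has discriminant (0)² - 4·(9) = -36 < 0, so r = ± 3i.
Hence u_h = C1*cos(3*x) + C2*sin(3*x).
Try u_p = A*exp(2*x). Substituting into the equation and dividing by exp(2*x) gives A = 8/13, so u_p = 8*exp(2*x)/13.
General solution: u = 8*exp(2*x)/13 + C1*cos(3*x) + C2*sin(3*x).
Apply the initial conditions: u(0) = 8/13 + C1 = -2 and u'(0) = 16/13 + 3*C2 = -5. Solving gives C1 = -34/13, C2 = -27/13.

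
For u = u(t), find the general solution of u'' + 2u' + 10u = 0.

u = C1*cos(3*t)*exp(-t) + C2*exp(-t)*sin(3*t)

Characteristic equation r² + 2r + 10 = 0 has discriminant (2)² - 4·(10) = -36 < 0, so r = -1 ± 3i.
Hence u_h = C1*cos(3*t)*exp(-t) + C2*exp(-t)*sin(3*t).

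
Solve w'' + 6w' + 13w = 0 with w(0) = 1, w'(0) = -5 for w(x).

w = cos(2*x)*exp(-3*x) - exp(-3*x)*sin(2*x)

Characteristic equation r² + 6r + 13 = 0 has discriminant (6)² - 4·(13) = -16 < 0, so r = -3 ± 2i.
Hence w_h = C1*cos(2*x)*exp(-3*x) + C2*exp(-3*x)*sin(2*x).
Apply the initial conditions: w(0) = C1 = 1 and w'(0) = -3*C1 + 2*C2 = -5. Solving gives C1 = 1, C2 = -1.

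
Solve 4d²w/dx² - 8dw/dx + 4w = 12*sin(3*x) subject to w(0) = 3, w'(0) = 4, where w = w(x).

Divide through by 4: w'' - 2w' + w = 3*sin(3*x).
Characteristic equation r² - 2r + 1 = 0 has discriminant (-2)² - 4·(1) = 0, so r = 1 is a repeated root.
Hence w_h = (C1 + C2*x)*exp(x).
Try w_p = A*cos(3*x) + B*sin(3*x). Substituting and equating the coefficients of cos(3x) and sin(3x) gives A = 9/50, B = -6/25, so w_p = -6*sin(3*x)/25 + 9*cos(3*x)/50.
General solution: w = -6*sin(3*x)/25 + 9*cos(3*x)/50 + C1*exp(x) + C2*x*exp(x).
Apply the initial conditions: w(0) = 9/50 + C1 = 3 and w'(0) = -18/25 + C1 + C2 = 4. Solving gives C1 = 141/50, C2 = 19/10.

w = -6*sin(3*x)/25 + 9*cos(3*x)/50 + 141*exp(x)/50 + 19*x*exp(x)/10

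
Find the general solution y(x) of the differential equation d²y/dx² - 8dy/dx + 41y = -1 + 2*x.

Characteristic equation r² - 8r + 41 = 0 has discriminant (-8)² - 4·(41) = -100 < 0, so r = 4 ± 5i.
Hence y_h = C1*cos(5*x)*exp(4*x) + C2*exp(4*x)*sin(5*x).
For the particular solution try y_p = A0 + A1*x. Substituting and matching coefficients of each power of x gives A0 = -25/1681, A1 = 2/41, so y_p = -25/1681 + 2*x/41.

y = -25/1681 + 2*x/41 + C1*cos(5*x)*exp(4*x) + C2*exp(4*x)*sin(5*x)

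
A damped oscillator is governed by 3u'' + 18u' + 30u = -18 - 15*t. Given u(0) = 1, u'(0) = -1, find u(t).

u = -3/10 - t/2 + 13*cos(t)*exp(-3*t)/10 + 17*exp(-3*t)*sin(t)/5

Divide through by 3: u'' + 6u' + 10u = -6 - 5*t.
Characteristic equation r² + 6r + 10 = 0 has discriminant (6)² - 4·(10) = -4 < 0, so r = -3 ± i.
Hence u_h = C1*cos(t)*exp(-3*t) + C2*exp(-3*t)*sin(t).
For the particular solution try u_p = A0 + A1*t. Substituting and matching coefficients of each power of t gives A0 = -3/10, A1 = -1/2, so u_p = -3/10 - t/2.
General solution: u = -3/10 - t/2 + C1*cos(t)*exp(-3*t) + C2*exp(-3*t)*sin(t).
Apply the initial conditions: u(0) = -3/10 + C1 = 1 and u'(0) = -1/2 + C2 - 3*C1 = -1. Solving gives C1 = 13/10, C2 = 17/5.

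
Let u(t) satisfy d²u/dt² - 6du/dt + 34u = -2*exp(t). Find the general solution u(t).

u = -2*exp(t)/29 + C1*cos(5*t)*exp(3*t) + C2*exp(3*t)*sin(5*t)

Characteristic equation r² - 6r + 34 = 0 has discriminant (-6)² - 4·(34) = -100 < 0, so r = 3 ± 5i.
Hence u_h = C1*cos(5*t)*exp(3*t) + C2*exp(3*t)*sin(5*t).
Try u_p = A*exp(t). Substituting into the equation and dividing by exp(t) gives A = -2/29, so u_p = -2*exp(t)/29.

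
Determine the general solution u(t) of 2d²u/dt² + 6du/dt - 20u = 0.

u = C1*exp(2*t) + C2*exp(-5*t)

Divide through by 2: u'' + 3u' - 10u = 0.
Characteristic equation r² + 3r - 10 = 0 factors as (r - 2)(r + 5) = 0, so r = 2, -5.
Hence u_h = C1*exp(2*t) + C2*exp(-5*t).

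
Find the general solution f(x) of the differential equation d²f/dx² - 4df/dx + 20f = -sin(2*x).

Characteristic equation r² - 4r + 20 = 0 has discriminant (-4)² - 4·(20) = -64 < 0, so r = 2 ± 4i.
Hence f_h = C1*cos(4*x)*exp(2*x) + C2*exp(2*x)*sin(4*x).
Try f_p = A*cos(2*x) + B*sin(2*x). Substituting and equating the coefficients of cos(2x) and sin(2x) gives A = -1/40, B = -1/20, so f_p = -sin(2*x)/20 - cos(2*x)/40.

f = -sin(2*x)/20 - cos(2*x)/40 + C1*cos(4*x)*exp(2*x) + C2*exp(2*x)*sin(4*x)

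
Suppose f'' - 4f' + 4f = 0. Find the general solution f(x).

f = C1*exp(2*x) + C2*x*exp(2*x)

Characteristic equation r² - 4r + 4 = 0 has discriminant (-4)² - 4·(4) = 0, so r = 2 is a repeated root.
Hence f_h = (C1 + C2*x)*exp(2*x).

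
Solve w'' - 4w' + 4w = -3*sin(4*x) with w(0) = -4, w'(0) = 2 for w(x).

Characteristic equation r² - 4r + 4 = 0 has discriminant (-4)² - 4·(4) = 0, so r = 2 is a repeated root.
Hence w_h = (C1 + C2*x)*exp(2*x).
Try w_p = A*cos(4*x) + B*sin(4*x). Substituting and equating the coefficients of cos(4x) and sin(4x) gives A = -3/25, B = 9/100, so w_p = -3*cos(4*x)/25 + 9*sin(4*x)/100.
General solution: w = -3*cos(4*x)/25 + 9*sin(4*x)/100 + C1*exp(2*x) + C2*x*exp(2*x).
Apply the initial conditions: w(0) = -3/25 + C1 = -4 and w'(0) = 9/25 + C2 + 2*C1 = 2. Solving gives C1 = -97/25, C2 = 47/5.

w = -97*exp(2*x)/25 - 3*cos(4*x)/25 + 9*sin(4*x)/100 + 47*x*exp(2*x)/5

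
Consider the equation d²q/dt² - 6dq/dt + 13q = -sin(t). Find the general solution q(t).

q = -sin(t)/15 - cos(t)/30 + C1*cos(2*t)*exp(3*t) + C2*exp(3*t)*sin(2*t)

Characteristic equation r² - 6r + 13 = 0 has discriminant (-6)² - 4·(13) = -16 < 0, so r = 3 ± 2i.
Hence q_h = C1*cos(2*t)*exp(3*t) + C2*exp(3*t)*sin(2*t).
Try q_p = A*cos(t) + B*sin(t). Substituting and equating the coefficients of cos(t) and sin(t) gives A = -1/30, B = -1/15, so q_p = -sin(t)/15 - cos(t)/30.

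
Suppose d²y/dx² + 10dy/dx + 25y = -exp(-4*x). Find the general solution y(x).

Characteristic equation r² + 10r + 25 = 0 has discriminant (10)² - 4·(25) = 0, so r = -5 is a repeated root.
Hence y_h = (C1 + C2*x)*exp(-5*x).
Try y_p = A*exp(-4*x). Substituting into the equation and dividing by exp(-4*x) gives A = -1, so y_p = -exp(-4*x).

y = -exp(-4*x) + C1*exp(-5*x) + C2*x*exp(-5*x)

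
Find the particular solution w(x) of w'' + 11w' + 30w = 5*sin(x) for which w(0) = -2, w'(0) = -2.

Characteristic equation r² + 11r + 30 = 0 factors as (r + 6)(r + 5) = 0, so r = -6, -5.
Hence w_h = C1*exp(-6*x) + C2*exp(-5*x).
Try w_p = A*cos(x) + B*sin(x). Substituting and equating the coefficients of cos(x) and sin(x) gives A = -55/962, B = 145/962, so w_p = -55*cos(x)/962 + 145*sin(x)/962.
General solution: w = -55*cos(x)/962 + 145*sin(x)/962 + C1*exp(-6*x) + C2*exp(-5*x).
Apply the initial conditions: w(0) = -55/962 + C1 + C2 = -2 and w'(0) = 145/962 - 6*C1 - 5*C2 = -2. Solving gives C1 = 439/37, C2 = -359/26.

w = -359*exp(-5*x)/26 - 55*cos(x)/962 + 145*sin(x)/962 + 439*exp(-6*x)/37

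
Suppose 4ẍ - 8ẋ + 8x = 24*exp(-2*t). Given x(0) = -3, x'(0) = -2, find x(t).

x = 3*exp(-2*t)/5 - 18*cos(t)*exp(t)/5 + 14*exp(t)*sin(t)/5

Divide through by 4: x'' - 2x' + 2x = 6*exp(-2*t).
Characteristic equation r² - 2r + 2 = 0 has discriminant (-2)² - 4·(2) = -4 < 0, so r = 1 ± i.
Hence x_h = C1*cos(t)*exp(t) + C2*exp(t)*sin(t).
Try x_p = A*exp(-2*t). Substituting into the equation and dividing by exp(-2*t) gives A = 3/5, so x_p = 3*exp(-2*t)/5.
General solution: x = 3*exp(-2*t)/5 + C1*cos(t)*exp(t) + C2*exp(t)*sin(t).
Apply the initial conditions: x(0) = 3/5 + C1 = -3 and x'(0) = -6/5 + C1 + C2 = -2. Solving gives C1 = -18/5, C2 = 14/5.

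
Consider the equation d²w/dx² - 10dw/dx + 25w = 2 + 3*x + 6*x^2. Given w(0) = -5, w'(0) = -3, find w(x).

w = 116/625 - 3241*exp(5*x)/625 + 6*x**2/25 + 39*x/125 + 2827*x*exp(5*x)/125

Characteristic equation r² - 10r + 25 = 0 has discriminant (-10)² - 4·(25) = 0, so r = 5 is a repeated root.
Hence w_h = (C1 + C2*x)*exp(5*x).
For the particular solution try w_p = A0 + A1*x + A2*x^2. Substituting and matching coefficients of each power of x gives A0 = 116/625, A1 = 39/125, A2 = 6/25, so w_p = 116/625 + 6*x^2/25 + 39*x/125.
General solution: w = 116/625 + 6*x^2/25 + 39*x/125 + C1*exp(5*x) + C2*x*exp(5*x).
Apply the initial conditions: w(0) = 116/625 + C1 = -5 and w'(0) = 39/125 + C2 + 5*C1 = -3. Solving gives C1 = -3241/625, C2 = 2827/125.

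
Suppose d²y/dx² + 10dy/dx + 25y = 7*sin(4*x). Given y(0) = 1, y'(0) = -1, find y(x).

y = -280*cos(4*x)/1681 + 63*sin(4*x)/1681 + 1961*exp(-5*x)/1681 + 192*x*exp(-5*x)/41

Characteristic equation r² + 10r + 25 = 0 has discriminant (10)² - 4·(25) = 0, so r = -5 is a repeated root.
Hence y_h = (C1 + C2*x)*exp(-5*x).
Try y_p = A*cos(4*x) + B*sin(4*x). Substituting and equating the coefficients of cos(4x) and sin(4x) gives A = -280/1681, B = 63/1681, so y_p = -280*cos(4*x)/1681 + 63*sin(4*x)/1681.
General solution: y = -280*cos(4*x)/1681 + 63*sin(4*x)/1681 + C1*exp(-5*x) + C2*x*exp(-5*x).
Apply the initial conditions: y(0) = -280/1681 + C1 = 1 and y'(0) = 252/1681 + C2 - 5*C1 = -1. Solving gives C1 = 1961/1681, C2 = 192/41.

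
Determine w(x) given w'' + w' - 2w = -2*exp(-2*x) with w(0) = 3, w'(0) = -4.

w = 4*exp(x)/9 + 23*exp(-2*x)/9 + 2*x*exp(-2*x)/3

Characteristic equation r² + r - 2 = 0 factors as (r - 1)(r + 2) = 0, so r = 1, -2.
Hence w_h = C1*exp(x) + C2*exp(-2*x).
Since exp(-2*x) solves the homogeneous equation (r = -2 is a root of multiplicity 1), multiply the trial by x. Try w_p = A*x*exp(-2*x). Substituting into the equation and dividing by exp(-2*x) gives A = 2/3, so w_p = 2*x*exp(-2*x)/3.
General solution: w = C1*exp(x) + C2*exp(-2*x) + 2*x*exp(-2*x)/3.
Apply the initial conditions: w(0) = C1 + C2 = 3 and w'(0) = 2/3 + C1 - 2*C2 = -4. Solving gives C1 = 4/9, C2 = 23/9.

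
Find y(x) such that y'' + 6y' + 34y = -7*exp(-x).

Characteristic equation r² + 6r + 34 = 0 has discriminant (6)² - 4·(34) = -100 < 0, so r = -3 ± 5i.
Hence y_h = C1*cos(5*x)*exp(-3*x) + C2*exp(-3*x)*sin(5*x).
Try y_p = A*exp(-x). Substituting into the equation and dividing by exp(-x) gives A = -7/29, so y_p = -7*exp(-x)/29.

y = -7*exp(-x)/29 + C1*cos(5*x)*exp(-3*x) + C2*exp(-3*x)*sin(5*x)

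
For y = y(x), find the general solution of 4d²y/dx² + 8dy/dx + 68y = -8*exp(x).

Divide through by 4: y'' + 2y' + 17y = -2*exp(x).
Characteristic equation r² + 2r + 17 = 0 has discriminant (2)² - 4·(17) = -64 < 0, so r = -1 ± 4i.
Hence y_h = C1*cos(4*x)*exp(-x) + C2*exp(-x)*sin(4*x).
Try y_p = A*exp(x). Substituting into the equation and dividing by exp(x) gives A = -1/10, so y_p = -exp(x)/10.

y = -exp(x)/10 + C1*cos(4*x)*exp(-x) + C2*exp(-x)*sin(4*x)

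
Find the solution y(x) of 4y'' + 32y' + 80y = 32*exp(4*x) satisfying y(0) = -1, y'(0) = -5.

y = 2*exp(4*x)/17 - 169*exp(-4*x)*sin(2*x)/34 - 19*cos(2*x)*exp(-4*x)/17

Divide through by 4: y'' + 8y' + 20y = 8*exp(4*x).
Characteristic equation r² + 8r + 20 = 0 has discriminant (8)² - 4·(20) = -16 < 0, so r = -4 ± 2i.
Hence y_h = C1*cos(2*x)*exp(-4*x) + C2*exp(-4*x)*sin(2*x).
Try y_p = A*exp(4*x). Substituting into the equation and dividing by exp(4*x) gives A = 2/17, so y_p = 2*exp(4*x)/17.
General solution: y = 2*exp(4*x)/17 + C1*cos(2*x)*exp(-4*x) + C2*exp(-4*x)*sin(2*x).
Apply the initial conditions: y(0) = 2/17 + C1 = -1 and y'(0) = 8/17 - 4*C1 + 2*C2 = -5. Solving gives C1 = -19/17, C2 = -169/34.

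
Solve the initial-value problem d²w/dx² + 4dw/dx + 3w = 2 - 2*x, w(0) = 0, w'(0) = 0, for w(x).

Characteristic equation r² + 4r + 3 = 0 factors as (r + 3)(r + 1) = 0, so r = -3, -1.
Hence w_h = C1*exp(-3*x) + C2*exp(-x).
For the particular solution try w_p = A0 + A1*x. Substituting and matching coefficients of each power of x gives A0 = 14/9, A1 = -2/3, so w_p = 14/9 - 2*x/3.
General solution: w = 14/9 - 2*x/3 + C1*exp(-3*x) + C2*exp(-x).
Apply the initial conditions: w(0) = 14/9 + C1 + C2 = 0 and w'(0) = -2/3 - C2 - 3*C1 = 0. Solving gives C1 = 4/9, C2 = -2.

w = 14/9 - 2*exp(-x) - 2*x/3 + 4*exp(-3*x)/9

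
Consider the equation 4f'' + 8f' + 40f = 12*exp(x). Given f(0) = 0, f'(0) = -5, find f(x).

Divide through by 4: f'' + 2f' + 10f = 3*exp(x).
Characteristic equation r² + 2r + 10 = 0 has discriminant (2)² - 4·(10) = -36 < 0, so r = -1 ± 3i.
Hence f_h = C1*cos(3*x)*exp(-x) + C2*exp(-x)*sin(3*x).
Try f_p = A*exp(x). Substituting into the equation and dividing by exp(x) gives A = 3/13, so f_p = 3*exp(x)/13.
General solution: f = 3*exp(x)/13 + C1*cos(3*x)*exp(-x) + C2*exp(-x)*sin(3*x).
Apply the initial conditions: f(0) = 3/13 + C1 = 0 and f'(0) = 3/13 - C1 + 3*C2 = -5. Solving gives C1 = -3/13, C2 = -71/39.

f = 3*exp(x)/13 - 71*exp(-x)*sin(3*x)/39 - 3*cos(3*x)*exp(-x)/13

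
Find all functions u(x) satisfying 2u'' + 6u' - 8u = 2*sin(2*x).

u = -3*cos(2*x)/50 - 2*sin(2*x)/25 + C1*exp(x) + C2*exp(-4*x)

Divide through by 2: u'' + 3u' - 4u = sin(2*x).
Characteristic equation r² + 3r - 4 = 0 factors as (r - 1)(r + 4) = 0, so r = 1, -4.
Hence u_h = C1*exp(x) + C2*exp(-4*x).
Try u_p = A*cos(2*x) + B*sin(2*x). Substituting and equating the coefficients of cos(2x) and sin(2x) gives A = -3/50, B = -2/25, so u_p = -3*cos(2*x)/50 - 2*sin(2*x)/25.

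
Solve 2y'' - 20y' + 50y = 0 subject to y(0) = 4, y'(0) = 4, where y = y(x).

y = 4*exp(5*x) - 16*x*exp(5*x)

Divide through by 2: y'' - 10y' + 25y = 0.
Characteristic equation r² - 10r + 25 = 0 has discriminant (-10)² - 4·(25) = 0, so r = 5 is a repeated root.
Hence y_h = (C1 + C2*x)*exp(5*x).
Apply the initial conditions: y(0) = C1 = 4 and y'(0) = C2 + 5*C1 = 4. Solving gives C1 = 4, C2 = -16.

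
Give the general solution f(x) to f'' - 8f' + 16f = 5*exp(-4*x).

f = 5*exp(-4*x)/64 + C1*exp(4*x) + C2*x*exp(4*x)

Characteristic equation r² - 8r + 16 = 0 has discriminant (-8)² - 4·(16) = 0, so r = 4 is a repeated root.
Hence f_h = (C1 + C2*x)*exp(4*x).
Try f_p = A*exp(-4*x). Substituting into the equation and dividing by exp(-4*x) gives A = 5/64, so f_p = 5*exp(-4*x)/64.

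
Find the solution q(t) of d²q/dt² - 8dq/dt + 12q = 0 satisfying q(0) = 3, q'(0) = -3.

q = -9*exp(6*t)/4 + 21*exp(2*t)/4

Characteristic equation r² - 8r + 12 = 0 factors as (r - 2)(r - 6) = 0, so r = 2, 6.
Hence q_h = C1*exp(2*t) + C2*exp(6*t).
Apply the initial conditions: q(0) = C1 + C2 = 3 and q'(0) = 2*C1 + 6*C2 = -3. Solving gives C1 = 21/4, C2 = -9/4.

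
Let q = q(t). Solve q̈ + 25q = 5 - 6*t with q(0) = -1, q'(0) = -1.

Characteristic equation r² + 25 = 0 has discriminant (0)² - 4·(25) = -100 < 0, so r = ± 5i.
Hence q_h = C1*cos(5*t) + C2*sin(5*t).
For the particular solution try q_p = A0 + A1*t. Substituting and matching coefficients of each power of t gives A0 = 1/5, A1 = -6/25, so q_p = 1/5 - 6*t/25.
General solution: q = 1/5 - 6*t/25 + C1*cos(5*t) + C2*sin(5*t).
Apply the initial conditions: q(0) = 1/5 + C1 = -1 and q'(0) = -6/25 + 5*C2 = -1. Solving gives C1 = -6/5, C2 = -19/125.

q = 1/5 - 19*sin(5*t)/125 - 6*cos(5*t)/5 - 6*t/25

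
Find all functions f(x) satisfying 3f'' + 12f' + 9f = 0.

Divide through by 3: f'' + 4f' + 3f = 0.
Characteristic equation r² + 4r + 3 = 0 factors as (r + 1)(r + 3) = 0, so r = -1, -3.
Hence f_h = C1*exp(-x) + C2*exp(-3*x).

f = C1*exp(-x) + C2*exp(-3*x)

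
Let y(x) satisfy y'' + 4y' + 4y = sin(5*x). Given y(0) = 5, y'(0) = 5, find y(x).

y = -21*sin(5*x)/841 - 20*cos(5*x)/841 + 4225*exp(-2*x)/841 + 440*x*exp(-2*x)/29

Characteristic equation r² + 4r + 4 = 0 has discriminant (4)² - 4·(4) = 0, so r = -2 is a repeated root.
Hence y_h = (C1 + C2*x)*exp(-2*x).
Try y_p = A*cos(5*x) + B*sin(5*x). Substituting and equating the coefficients of cos(5x) and sin(5x) gives A = -20/841, B = -21/841, so y_p = -21*sin(5*x)/841 - 20*cos(5*x)/841.
General solution: y = -21*sin(5*x)/841 - 20*cos(5*x)/841 + C1*exp(-2*x) + C2*x*exp(-2*x).
Apply the initial conditions: y(0) = -20/841 + C1 = 5 and y'(0) = -105/841 + C2 - 2*C1 = 5. Solving gives C1 = 4225/841, C2 = 440/29.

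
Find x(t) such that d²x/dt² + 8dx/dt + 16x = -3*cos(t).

x = -45*cos(t)/289 - 24*sin(t)/289 + C1*exp(-4*t) + C2*t*exp(-4*t)

Characteristic equation r² + 8r + 16 = 0 has discriminant (8)² - 4·(16) = 0, so r = -4 is a repeated root.
Hence x_h = (C1 + C2*t)*exp(-4*t).
Try x_p = A*cos(t) + B*sin(t). Substituting and equating the coefficients of cos(t) and sin(t) gives A = -45/289, B = -24/289, so x_p = -45*cos(t)/289 - 24*sin(t)/289.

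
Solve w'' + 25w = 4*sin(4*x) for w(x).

Characteristic equation r² + 25 = 0 has discriminant (0)² - 4·(25) = -100 < 0, so r = ± 5i.
Hence w_h = C1*cos(5*x) + C2*sin(5*x).
Try w_p = A*cos(4*x) + B*sin(4*x). Substituting and equating the coefficients of cos(4x) and sin(4x) gives A = 0, B = 4/9, so w_p = 4*sin(4*x)/9.

w = 4*sin(4*x)/9 + C1*cos(5*x) + C2*sin(5*x)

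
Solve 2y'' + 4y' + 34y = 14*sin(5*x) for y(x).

y = -35*cos(5*x)/82 - 14*sin(5*x)/41 + C1*cos(4*x)*exp(-x) + C2*exp(-x)*sin(4*x)

Divide through by 2: y'' + 2y' + 17y = 7*sin(5*x).
Characteristic equation r² + 2r + 17 = 0 has discriminant (2)² - 4·(17) = -64 < 0, so r = -1 ± 4i.
Hence y_h = C1*cos(4*x)*exp(-x) + C2*exp(-x)*sin(4*x).
Try y_p = A*cos(5*x) + B*sin(5*x). Substituting and equating the coefficients of cos(5x) and sin(5x) gives A = -35/82, B = -14/41, so y_p = -35*cos(5*x)/82 - 14*sin(5*x)/41.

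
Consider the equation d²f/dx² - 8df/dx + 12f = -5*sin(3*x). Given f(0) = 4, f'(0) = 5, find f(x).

Characteristic equation r² - 8r + 12 = 0 factors as (r - 6)(r - 2) = 0, so r = 6, 2.
Hence f_h = C1*exp(6*x) + C2*exp(2*x).
Try f_p = A*cos(3*x) + B*sin(3*x). Substituting and equating the coefficients of cos(3x) and sin(3x) gives A = -8/39, B = -1/39, so f_p = -8*cos(3*x)/39 - sin(3*x)/39.
General solution: f = -8*cos(3*x)/39 - sin(3*x)/39 + C1*exp(6*x) + C2*exp(2*x).
Apply the initial conditions: f(0) = -8/39 + C1 + C2 = 4 and f'(0) = -1/13 + 2*C2 + 6*C1 = 5. Solving gives C1 = -5/6, C2 = 131/26.

f = -8*cos(3*x)/39 - 5*exp(6*x)/6 - sin(3*x)/39 + 131*exp(2*x)/26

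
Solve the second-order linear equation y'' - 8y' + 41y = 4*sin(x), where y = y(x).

y = cos(x)/52 + 5*sin(x)/52 + C1*cos(5*x)*exp(4*x) + C2*exp(4*x)*sin(5*x)

Characteristic equation r² - 8r + 41 = 0 has discriminant (-8)² - 4·(41) = -100 < 0, so r = 4 ± 5i.
Hence y_h = C1*cos(5*x)*exp(4*x) + C2*exp(4*x)*sin(5*x).
Try y_p = A*cos(x) + B*sin(x). Substituting and equating the coefficients of cos(x) and sin(x) gives A = 1/52, B = 5/52, so y_p = cos(x)/52 + 5*sin(x)/52.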